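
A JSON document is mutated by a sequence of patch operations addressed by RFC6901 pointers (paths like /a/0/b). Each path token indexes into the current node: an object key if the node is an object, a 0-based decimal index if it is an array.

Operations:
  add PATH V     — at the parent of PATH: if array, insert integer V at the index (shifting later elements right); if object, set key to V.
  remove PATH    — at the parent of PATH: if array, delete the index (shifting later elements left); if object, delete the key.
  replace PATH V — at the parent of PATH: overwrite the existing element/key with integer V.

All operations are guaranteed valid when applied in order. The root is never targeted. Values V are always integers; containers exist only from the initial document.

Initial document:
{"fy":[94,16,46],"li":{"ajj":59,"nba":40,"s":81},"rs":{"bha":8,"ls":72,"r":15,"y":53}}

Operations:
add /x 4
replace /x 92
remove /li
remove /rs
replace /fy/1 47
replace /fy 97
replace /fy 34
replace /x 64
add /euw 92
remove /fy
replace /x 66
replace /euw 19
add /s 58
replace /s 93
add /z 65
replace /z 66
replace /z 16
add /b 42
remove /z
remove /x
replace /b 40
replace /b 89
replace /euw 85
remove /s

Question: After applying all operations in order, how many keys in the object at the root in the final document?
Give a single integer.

After op 1 (add /x 4): {"fy":[94,16,46],"li":{"ajj":59,"nba":40,"s":81},"rs":{"bha":8,"ls":72,"r":15,"y":53},"x":4}
After op 2 (replace /x 92): {"fy":[94,16,46],"li":{"ajj":59,"nba":40,"s":81},"rs":{"bha":8,"ls":72,"r":15,"y":53},"x":92}
After op 3 (remove /li): {"fy":[94,16,46],"rs":{"bha":8,"ls":72,"r":15,"y":53},"x":92}
After op 4 (remove /rs): {"fy":[94,16,46],"x":92}
After op 5 (replace /fy/1 47): {"fy":[94,47,46],"x":92}
After op 6 (replace /fy 97): {"fy":97,"x":92}
After op 7 (replace /fy 34): {"fy":34,"x":92}
After op 8 (replace /x 64): {"fy":34,"x":64}
After op 9 (add /euw 92): {"euw":92,"fy":34,"x":64}
After op 10 (remove /fy): {"euw":92,"x":64}
After op 11 (replace /x 66): {"euw":92,"x":66}
After op 12 (replace /euw 19): {"euw":19,"x":66}
After op 13 (add /s 58): {"euw":19,"s":58,"x":66}
After op 14 (replace /s 93): {"euw":19,"s":93,"x":66}
After op 15 (add /z 65): {"euw":19,"s":93,"x":66,"z":65}
After op 16 (replace /z 66): {"euw":19,"s":93,"x":66,"z":66}
After op 17 (replace /z 16): {"euw":19,"s":93,"x":66,"z":16}
After op 18 (add /b 42): {"b":42,"euw":19,"s":93,"x":66,"z":16}
After op 19 (remove /z): {"b":42,"euw":19,"s":93,"x":66}
After op 20 (remove /x): {"b":42,"euw":19,"s":93}
After op 21 (replace /b 40): {"b":40,"euw":19,"s":93}
After op 22 (replace /b 89): {"b":89,"euw":19,"s":93}
After op 23 (replace /euw 85): {"b":89,"euw":85,"s":93}
After op 24 (remove /s): {"b":89,"euw":85}
Size at the root: 2

Answer: 2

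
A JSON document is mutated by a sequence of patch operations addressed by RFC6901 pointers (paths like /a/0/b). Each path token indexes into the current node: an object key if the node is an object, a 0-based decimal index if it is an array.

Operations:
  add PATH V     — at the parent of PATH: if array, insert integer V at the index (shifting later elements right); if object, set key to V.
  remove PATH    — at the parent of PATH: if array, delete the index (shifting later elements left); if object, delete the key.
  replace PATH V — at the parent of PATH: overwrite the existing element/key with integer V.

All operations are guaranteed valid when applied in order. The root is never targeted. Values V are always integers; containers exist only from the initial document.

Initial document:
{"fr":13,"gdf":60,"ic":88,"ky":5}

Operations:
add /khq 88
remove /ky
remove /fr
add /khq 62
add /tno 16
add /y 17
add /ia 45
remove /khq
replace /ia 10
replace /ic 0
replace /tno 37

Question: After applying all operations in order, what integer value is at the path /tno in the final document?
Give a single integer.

After op 1 (add /khq 88): {"fr":13,"gdf":60,"ic":88,"khq":88,"ky":5}
After op 2 (remove /ky): {"fr":13,"gdf":60,"ic":88,"khq":88}
After op 3 (remove /fr): {"gdf":60,"ic":88,"khq":88}
After op 4 (add /khq 62): {"gdf":60,"ic":88,"khq":62}
After op 5 (add /tno 16): {"gdf":60,"ic":88,"khq":62,"tno":16}
After op 6 (add /y 17): {"gdf":60,"ic":88,"khq":62,"tno":16,"y":17}
After op 7 (add /ia 45): {"gdf":60,"ia":45,"ic":88,"khq":62,"tno":16,"y":17}
After op 8 (remove /khq): {"gdf":60,"ia":45,"ic":88,"tno":16,"y":17}
After op 9 (replace /ia 10): {"gdf":60,"ia":10,"ic":88,"tno":16,"y":17}
After op 10 (replace /ic 0): {"gdf":60,"ia":10,"ic":0,"tno":16,"y":17}
After op 11 (replace /tno 37): {"gdf":60,"ia":10,"ic":0,"tno":37,"y":17}
Value at /tno: 37

Answer: 37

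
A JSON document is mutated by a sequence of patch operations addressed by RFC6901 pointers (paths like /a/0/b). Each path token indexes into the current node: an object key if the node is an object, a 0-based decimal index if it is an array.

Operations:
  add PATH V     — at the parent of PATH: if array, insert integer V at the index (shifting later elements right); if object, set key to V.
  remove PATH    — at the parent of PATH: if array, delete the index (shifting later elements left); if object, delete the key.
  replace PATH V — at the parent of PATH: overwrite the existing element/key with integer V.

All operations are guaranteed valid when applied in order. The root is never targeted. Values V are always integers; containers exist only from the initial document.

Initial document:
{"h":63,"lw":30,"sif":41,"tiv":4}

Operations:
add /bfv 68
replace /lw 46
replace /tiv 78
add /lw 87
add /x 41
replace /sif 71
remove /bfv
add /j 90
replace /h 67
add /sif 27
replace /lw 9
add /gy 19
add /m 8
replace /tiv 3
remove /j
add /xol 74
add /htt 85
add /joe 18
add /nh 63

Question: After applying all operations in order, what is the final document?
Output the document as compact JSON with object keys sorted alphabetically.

Answer: {"gy":19,"h":67,"htt":85,"joe":18,"lw":9,"m":8,"nh":63,"sif":27,"tiv":3,"x":41,"xol":74}

Derivation:
After op 1 (add /bfv 68): {"bfv":68,"h":63,"lw":30,"sif":41,"tiv":4}
After op 2 (replace /lw 46): {"bfv":68,"h":63,"lw":46,"sif":41,"tiv":4}
After op 3 (replace /tiv 78): {"bfv":68,"h":63,"lw":46,"sif":41,"tiv":78}
After op 4 (add /lw 87): {"bfv":68,"h":63,"lw":87,"sif":41,"tiv":78}
After op 5 (add /x 41): {"bfv":68,"h":63,"lw":87,"sif":41,"tiv":78,"x":41}
After op 6 (replace /sif 71): {"bfv":68,"h":63,"lw":87,"sif":71,"tiv":78,"x":41}
After op 7 (remove /bfv): {"h":63,"lw":87,"sif":71,"tiv":78,"x":41}
After op 8 (add /j 90): {"h":63,"j":90,"lw":87,"sif":71,"tiv":78,"x":41}
After op 9 (replace /h 67): {"h":67,"j":90,"lw":87,"sif":71,"tiv":78,"x":41}
After op 10 (add /sif 27): {"h":67,"j":90,"lw":87,"sif":27,"tiv":78,"x":41}
After op 11 (replace /lw 9): {"h":67,"j":90,"lw":9,"sif":27,"tiv":78,"x":41}
After op 12 (add /gy 19): {"gy":19,"h":67,"j":90,"lw":9,"sif":27,"tiv":78,"x":41}
After op 13 (add /m 8): {"gy":19,"h":67,"j":90,"lw":9,"m":8,"sif":27,"tiv":78,"x":41}
After op 14 (replace /tiv 3): {"gy":19,"h":67,"j":90,"lw":9,"m":8,"sif":27,"tiv":3,"x":41}
After op 15 (remove /j): {"gy":19,"h":67,"lw":9,"m":8,"sif":27,"tiv":3,"x":41}
After op 16 (add /xol 74): {"gy":19,"h":67,"lw":9,"m":8,"sif":27,"tiv":3,"x":41,"xol":74}
After op 17 (add /htt 85): {"gy":19,"h":67,"htt":85,"lw":9,"m":8,"sif":27,"tiv":3,"x":41,"xol":74}
After op 18 (add /joe 18): {"gy":19,"h":67,"htt":85,"joe":18,"lw":9,"m":8,"sif":27,"tiv":3,"x":41,"xol":74}
After op 19 (add /nh 63): {"gy":19,"h":67,"htt":85,"joe":18,"lw":9,"m":8,"nh":63,"sif":27,"tiv":3,"x":41,"xol":74}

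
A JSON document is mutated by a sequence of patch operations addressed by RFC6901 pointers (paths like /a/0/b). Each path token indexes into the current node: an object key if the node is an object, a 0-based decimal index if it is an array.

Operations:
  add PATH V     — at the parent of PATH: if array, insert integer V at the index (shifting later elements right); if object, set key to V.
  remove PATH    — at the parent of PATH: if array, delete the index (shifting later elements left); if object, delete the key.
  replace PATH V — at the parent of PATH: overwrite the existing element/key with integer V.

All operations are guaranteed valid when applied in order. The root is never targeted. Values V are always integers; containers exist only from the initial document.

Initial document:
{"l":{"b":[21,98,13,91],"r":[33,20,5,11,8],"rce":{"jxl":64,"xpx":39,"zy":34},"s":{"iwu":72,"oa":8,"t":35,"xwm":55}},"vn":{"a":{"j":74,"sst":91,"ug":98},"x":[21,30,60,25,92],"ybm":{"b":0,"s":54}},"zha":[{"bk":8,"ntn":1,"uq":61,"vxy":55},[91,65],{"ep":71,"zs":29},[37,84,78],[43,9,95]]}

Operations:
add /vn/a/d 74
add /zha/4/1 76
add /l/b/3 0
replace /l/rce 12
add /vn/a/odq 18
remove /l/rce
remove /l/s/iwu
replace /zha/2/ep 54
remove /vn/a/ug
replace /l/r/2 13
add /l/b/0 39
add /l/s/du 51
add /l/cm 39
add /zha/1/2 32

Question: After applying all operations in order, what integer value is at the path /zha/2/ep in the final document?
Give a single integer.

After op 1 (add /vn/a/d 74): {"l":{"b":[21,98,13,91],"r":[33,20,5,11,8],"rce":{"jxl":64,"xpx":39,"zy":34},"s":{"iwu":72,"oa":8,"t":35,"xwm":55}},"vn":{"a":{"d":74,"j":74,"sst":91,"ug":98},"x":[21,30,60,25,92],"ybm":{"b":0,"s":54}},"zha":[{"bk":8,"ntn":1,"uq":61,"vxy":55},[91,65],{"ep":71,"zs":29},[37,84,78],[43,9,95]]}
After op 2 (add /zha/4/1 76): {"l":{"b":[21,98,13,91],"r":[33,20,5,11,8],"rce":{"jxl":64,"xpx":39,"zy":34},"s":{"iwu":72,"oa":8,"t":35,"xwm":55}},"vn":{"a":{"d":74,"j":74,"sst":91,"ug":98},"x":[21,30,60,25,92],"ybm":{"b":0,"s":54}},"zha":[{"bk":8,"ntn":1,"uq":61,"vxy":55},[91,65],{"ep":71,"zs":29},[37,84,78],[43,76,9,95]]}
After op 3 (add /l/b/3 0): {"l":{"b":[21,98,13,0,91],"r":[33,20,5,11,8],"rce":{"jxl":64,"xpx":39,"zy":34},"s":{"iwu":72,"oa":8,"t":35,"xwm":55}},"vn":{"a":{"d":74,"j":74,"sst":91,"ug":98},"x":[21,30,60,25,92],"ybm":{"b":0,"s":54}},"zha":[{"bk":8,"ntn":1,"uq":61,"vxy":55},[91,65],{"ep":71,"zs":29},[37,84,78],[43,76,9,95]]}
After op 4 (replace /l/rce 12): {"l":{"b":[21,98,13,0,91],"r":[33,20,5,11,8],"rce":12,"s":{"iwu":72,"oa":8,"t":35,"xwm":55}},"vn":{"a":{"d":74,"j":74,"sst":91,"ug":98},"x":[21,30,60,25,92],"ybm":{"b":0,"s":54}},"zha":[{"bk":8,"ntn":1,"uq":61,"vxy":55},[91,65],{"ep":71,"zs":29},[37,84,78],[43,76,9,95]]}
After op 5 (add /vn/a/odq 18): {"l":{"b":[21,98,13,0,91],"r":[33,20,5,11,8],"rce":12,"s":{"iwu":72,"oa":8,"t":35,"xwm":55}},"vn":{"a":{"d":74,"j":74,"odq":18,"sst":91,"ug":98},"x":[21,30,60,25,92],"ybm":{"b":0,"s":54}},"zha":[{"bk":8,"ntn":1,"uq":61,"vxy":55},[91,65],{"ep":71,"zs":29},[37,84,78],[43,76,9,95]]}
After op 6 (remove /l/rce): {"l":{"b":[21,98,13,0,91],"r":[33,20,5,11,8],"s":{"iwu":72,"oa":8,"t":35,"xwm":55}},"vn":{"a":{"d":74,"j":74,"odq":18,"sst":91,"ug":98},"x":[21,30,60,25,92],"ybm":{"b":0,"s":54}},"zha":[{"bk":8,"ntn":1,"uq":61,"vxy":55},[91,65],{"ep":71,"zs":29},[37,84,78],[43,76,9,95]]}
After op 7 (remove /l/s/iwu): {"l":{"b":[21,98,13,0,91],"r":[33,20,5,11,8],"s":{"oa":8,"t":35,"xwm":55}},"vn":{"a":{"d":74,"j":74,"odq":18,"sst":91,"ug":98},"x":[21,30,60,25,92],"ybm":{"b":0,"s":54}},"zha":[{"bk":8,"ntn":1,"uq":61,"vxy":55},[91,65],{"ep":71,"zs":29},[37,84,78],[43,76,9,95]]}
After op 8 (replace /zha/2/ep 54): {"l":{"b":[21,98,13,0,91],"r":[33,20,5,11,8],"s":{"oa":8,"t":35,"xwm":55}},"vn":{"a":{"d":74,"j":74,"odq":18,"sst":91,"ug":98},"x":[21,30,60,25,92],"ybm":{"b":0,"s":54}},"zha":[{"bk":8,"ntn":1,"uq":61,"vxy":55},[91,65],{"ep":54,"zs":29},[37,84,78],[43,76,9,95]]}
After op 9 (remove /vn/a/ug): {"l":{"b":[21,98,13,0,91],"r":[33,20,5,11,8],"s":{"oa":8,"t":35,"xwm":55}},"vn":{"a":{"d":74,"j":74,"odq":18,"sst":91},"x":[21,30,60,25,92],"ybm":{"b":0,"s":54}},"zha":[{"bk":8,"ntn":1,"uq":61,"vxy":55},[91,65],{"ep":54,"zs":29},[37,84,78],[43,76,9,95]]}
After op 10 (replace /l/r/2 13): {"l":{"b":[21,98,13,0,91],"r":[33,20,13,11,8],"s":{"oa":8,"t":35,"xwm":55}},"vn":{"a":{"d":74,"j":74,"odq":18,"sst":91},"x":[21,30,60,25,92],"ybm":{"b":0,"s":54}},"zha":[{"bk":8,"ntn":1,"uq":61,"vxy":55},[91,65],{"ep":54,"zs":29},[37,84,78],[43,76,9,95]]}
After op 11 (add /l/b/0 39): {"l":{"b":[39,21,98,13,0,91],"r":[33,20,13,11,8],"s":{"oa":8,"t":35,"xwm":55}},"vn":{"a":{"d":74,"j":74,"odq":18,"sst":91},"x":[21,30,60,25,92],"ybm":{"b":0,"s":54}},"zha":[{"bk":8,"ntn":1,"uq":61,"vxy":55},[91,65],{"ep":54,"zs":29},[37,84,78],[43,76,9,95]]}
After op 12 (add /l/s/du 51): {"l":{"b":[39,21,98,13,0,91],"r":[33,20,13,11,8],"s":{"du":51,"oa":8,"t":35,"xwm":55}},"vn":{"a":{"d":74,"j":74,"odq":18,"sst":91},"x":[21,30,60,25,92],"ybm":{"b":0,"s":54}},"zha":[{"bk":8,"ntn":1,"uq":61,"vxy":55},[91,65],{"ep":54,"zs":29},[37,84,78],[43,76,9,95]]}
After op 13 (add /l/cm 39): {"l":{"b":[39,21,98,13,0,91],"cm":39,"r":[33,20,13,11,8],"s":{"du":51,"oa":8,"t":35,"xwm":55}},"vn":{"a":{"d":74,"j":74,"odq":18,"sst":91},"x":[21,30,60,25,92],"ybm":{"b":0,"s":54}},"zha":[{"bk":8,"ntn":1,"uq":61,"vxy":55},[91,65],{"ep":54,"zs":29},[37,84,78],[43,76,9,95]]}
After op 14 (add /zha/1/2 32): {"l":{"b":[39,21,98,13,0,91],"cm":39,"r":[33,20,13,11,8],"s":{"du":51,"oa":8,"t":35,"xwm":55}},"vn":{"a":{"d":74,"j":74,"odq":18,"sst":91},"x":[21,30,60,25,92],"ybm":{"b":0,"s":54}},"zha":[{"bk":8,"ntn":1,"uq":61,"vxy":55},[91,65,32],{"ep":54,"zs":29},[37,84,78],[43,76,9,95]]}
Value at /zha/2/ep: 54

Answer: 54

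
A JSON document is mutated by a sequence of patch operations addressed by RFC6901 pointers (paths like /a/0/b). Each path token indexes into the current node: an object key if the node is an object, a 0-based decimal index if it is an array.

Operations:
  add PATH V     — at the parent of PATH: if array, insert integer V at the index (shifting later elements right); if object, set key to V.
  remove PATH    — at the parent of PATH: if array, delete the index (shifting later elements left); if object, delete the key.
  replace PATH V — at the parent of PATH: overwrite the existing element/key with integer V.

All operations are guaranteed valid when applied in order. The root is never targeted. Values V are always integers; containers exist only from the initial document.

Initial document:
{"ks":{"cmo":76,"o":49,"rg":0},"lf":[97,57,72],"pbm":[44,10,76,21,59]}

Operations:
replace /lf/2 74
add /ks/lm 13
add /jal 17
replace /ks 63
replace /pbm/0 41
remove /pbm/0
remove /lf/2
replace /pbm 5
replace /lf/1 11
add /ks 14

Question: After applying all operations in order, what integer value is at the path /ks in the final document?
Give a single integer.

Answer: 14

Derivation:
After op 1 (replace /lf/2 74): {"ks":{"cmo":76,"o":49,"rg":0},"lf":[97,57,74],"pbm":[44,10,76,21,59]}
After op 2 (add /ks/lm 13): {"ks":{"cmo":76,"lm":13,"o":49,"rg":0},"lf":[97,57,74],"pbm":[44,10,76,21,59]}
After op 3 (add /jal 17): {"jal":17,"ks":{"cmo":76,"lm":13,"o":49,"rg":0},"lf":[97,57,74],"pbm":[44,10,76,21,59]}
After op 4 (replace /ks 63): {"jal":17,"ks":63,"lf":[97,57,74],"pbm":[44,10,76,21,59]}
After op 5 (replace /pbm/0 41): {"jal":17,"ks":63,"lf":[97,57,74],"pbm":[41,10,76,21,59]}
After op 6 (remove /pbm/0): {"jal":17,"ks":63,"lf":[97,57,74],"pbm":[10,76,21,59]}
After op 7 (remove /lf/2): {"jal":17,"ks":63,"lf":[97,57],"pbm":[10,76,21,59]}
After op 8 (replace /pbm 5): {"jal":17,"ks":63,"lf":[97,57],"pbm":5}
After op 9 (replace /lf/1 11): {"jal":17,"ks":63,"lf":[97,11],"pbm":5}
After op 10 (add /ks 14): {"jal":17,"ks":14,"lf":[97,11],"pbm":5}
Value at /ks: 14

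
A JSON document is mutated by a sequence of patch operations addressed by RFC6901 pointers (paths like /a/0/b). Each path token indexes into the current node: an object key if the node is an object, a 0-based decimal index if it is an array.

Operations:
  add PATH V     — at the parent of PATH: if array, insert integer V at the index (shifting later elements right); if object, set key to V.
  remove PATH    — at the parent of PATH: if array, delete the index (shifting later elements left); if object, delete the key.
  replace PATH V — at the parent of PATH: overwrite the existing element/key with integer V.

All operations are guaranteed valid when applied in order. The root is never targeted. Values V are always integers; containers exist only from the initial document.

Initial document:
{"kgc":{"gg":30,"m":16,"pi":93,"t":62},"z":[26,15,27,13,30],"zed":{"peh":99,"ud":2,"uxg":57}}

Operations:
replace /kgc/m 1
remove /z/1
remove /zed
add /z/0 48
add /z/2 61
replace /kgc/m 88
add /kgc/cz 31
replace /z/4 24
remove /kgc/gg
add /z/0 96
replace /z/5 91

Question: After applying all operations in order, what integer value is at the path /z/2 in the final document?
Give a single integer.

After op 1 (replace /kgc/m 1): {"kgc":{"gg":30,"m":1,"pi":93,"t":62},"z":[26,15,27,13,30],"zed":{"peh":99,"ud":2,"uxg":57}}
After op 2 (remove /z/1): {"kgc":{"gg":30,"m":1,"pi":93,"t":62},"z":[26,27,13,30],"zed":{"peh":99,"ud":2,"uxg":57}}
After op 3 (remove /zed): {"kgc":{"gg":30,"m":1,"pi":93,"t":62},"z":[26,27,13,30]}
After op 4 (add /z/0 48): {"kgc":{"gg":30,"m":1,"pi":93,"t":62},"z":[48,26,27,13,30]}
After op 5 (add /z/2 61): {"kgc":{"gg":30,"m":1,"pi":93,"t":62},"z":[48,26,61,27,13,30]}
After op 6 (replace /kgc/m 88): {"kgc":{"gg":30,"m":88,"pi":93,"t":62},"z":[48,26,61,27,13,30]}
After op 7 (add /kgc/cz 31): {"kgc":{"cz":31,"gg":30,"m":88,"pi":93,"t":62},"z":[48,26,61,27,13,30]}
After op 8 (replace /z/4 24): {"kgc":{"cz":31,"gg":30,"m":88,"pi":93,"t":62},"z":[48,26,61,27,24,30]}
After op 9 (remove /kgc/gg): {"kgc":{"cz":31,"m":88,"pi":93,"t":62},"z":[48,26,61,27,24,30]}
After op 10 (add /z/0 96): {"kgc":{"cz":31,"m":88,"pi":93,"t":62},"z":[96,48,26,61,27,24,30]}
After op 11 (replace /z/5 91): {"kgc":{"cz":31,"m":88,"pi":93,"t":62},"z":[96,48,26,61,27,91,30]}
Value at /z/2: 26

Answer: 26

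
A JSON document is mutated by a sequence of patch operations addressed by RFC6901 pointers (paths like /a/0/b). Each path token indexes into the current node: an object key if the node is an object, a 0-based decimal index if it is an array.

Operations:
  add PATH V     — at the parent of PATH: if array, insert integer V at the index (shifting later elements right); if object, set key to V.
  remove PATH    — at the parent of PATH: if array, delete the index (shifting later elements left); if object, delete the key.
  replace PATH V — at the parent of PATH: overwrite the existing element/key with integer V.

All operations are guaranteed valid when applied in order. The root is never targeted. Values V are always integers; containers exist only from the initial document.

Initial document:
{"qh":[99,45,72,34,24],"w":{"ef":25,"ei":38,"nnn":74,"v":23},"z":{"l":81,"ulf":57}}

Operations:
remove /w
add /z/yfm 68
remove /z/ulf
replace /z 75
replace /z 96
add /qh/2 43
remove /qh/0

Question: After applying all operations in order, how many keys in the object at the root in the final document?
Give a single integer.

Answer: 2

Derivation:
After op 1 (remove /w): {"qh":[99,45,72,34,24],"z":{"l":81,"ulf":57}}
After op 2 (add /z/yfm 68): {"qh":[99,45,72,34,24],"z":{"l":81,"ulf":57,"yfm":68}}
After op 3 (remove /z/ulf): {"qh":[99,45,72,34,24],"z":{"l":81,"yfm":68}}
After op 4 (replace /z 75): {"qh":[99,45,72,34,24],"z":75}
After op 5 (replace /z 96): {"qh":[99,45,72,34,24],"z":96}
After op 6 (add /qh/2 43): {"qh":[99,45,43,72,34,24],"z":96}
After op 7 (remove /qh/0): {"qh":[45,43,72,34,24],"z":96}
Size at the root: 2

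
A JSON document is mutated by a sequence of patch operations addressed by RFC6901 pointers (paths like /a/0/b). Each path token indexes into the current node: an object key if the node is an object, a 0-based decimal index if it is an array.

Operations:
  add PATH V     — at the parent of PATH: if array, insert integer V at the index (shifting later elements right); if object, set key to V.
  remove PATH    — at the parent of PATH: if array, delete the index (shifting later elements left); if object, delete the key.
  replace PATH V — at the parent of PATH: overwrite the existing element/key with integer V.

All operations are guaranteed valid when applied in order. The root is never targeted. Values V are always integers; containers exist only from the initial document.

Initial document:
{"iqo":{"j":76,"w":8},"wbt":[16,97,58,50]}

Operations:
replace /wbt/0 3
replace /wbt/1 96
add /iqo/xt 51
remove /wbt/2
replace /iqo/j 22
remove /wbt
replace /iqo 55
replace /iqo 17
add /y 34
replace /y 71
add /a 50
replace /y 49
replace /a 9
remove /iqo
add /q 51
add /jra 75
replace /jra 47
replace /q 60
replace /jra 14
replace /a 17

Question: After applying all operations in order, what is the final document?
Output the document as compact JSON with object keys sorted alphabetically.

Answer: {"a":17,"jra":14,"q":60,"y":49}

Derivation:
After op 1 (replace /wbt/0 3): {"iqo":{"j":76,"w":8},"wbt":[3,97,58,50]}
After op 2 (replace /wbt/1 96): {"iqo":{"j":76,"w":8},"wbt":[3,96,58,50]}
After op 3 (add /iqo/xt 51): {"iqo":{"j":76,"w":8,"xt":51},"wbt":[3,96,58,50]}
After op 4 (remove /wbt/2): {"iqo":{"j":76,"w":8,"xt":51},"wbt":[3,96,50]}
After op 5 (replace /iqo/j 22): {"iqo":{"j":22,"w":8,"xt":51},"wbt":[3,96,50]}
After op 6 (remove /wbt): {"iqo":{"j":22,"w":8,"xt":51}}
After op 7 (replace /iqo 55): {"iqo":55}
After op 8 (replace /iqo 17): {"iqo":17}
After op 9 (add /y 34): {"iqo":17,"y":34}
After op 10 (replace /y 71): {"iqo":17,"y":71}
After op 11 (add /a 50): {"a":50,"iqo":17,"y":71}
After op 12 (replace /y 49): {"a":50,"iqo":17,"y":49}
After op 13 (replace /a 9): {"a":9,"iqo":17,"y":49}
After op 14 (remove /iqo): {"a":9,"y":49}
After op 15 (add /q 51): {"a":9,"q":51,"y":49}
After op 16 (add /jra 75): {"a":9,"jra":75,"q":51,"y":49}
After op 17 (replace /jra 47): {"a":9,"jra":47,"q":51,"y":49}
After op 18 (replace /q 60): {"a":9,"jra":47,"q":60,"y":49}
After op 19 (replace /jra 14): {"a":9,"jra":14,"q":60,"y":49}
After op 20 (replace /a 17): {"a":17,"jra":14,"q":60,"y":49}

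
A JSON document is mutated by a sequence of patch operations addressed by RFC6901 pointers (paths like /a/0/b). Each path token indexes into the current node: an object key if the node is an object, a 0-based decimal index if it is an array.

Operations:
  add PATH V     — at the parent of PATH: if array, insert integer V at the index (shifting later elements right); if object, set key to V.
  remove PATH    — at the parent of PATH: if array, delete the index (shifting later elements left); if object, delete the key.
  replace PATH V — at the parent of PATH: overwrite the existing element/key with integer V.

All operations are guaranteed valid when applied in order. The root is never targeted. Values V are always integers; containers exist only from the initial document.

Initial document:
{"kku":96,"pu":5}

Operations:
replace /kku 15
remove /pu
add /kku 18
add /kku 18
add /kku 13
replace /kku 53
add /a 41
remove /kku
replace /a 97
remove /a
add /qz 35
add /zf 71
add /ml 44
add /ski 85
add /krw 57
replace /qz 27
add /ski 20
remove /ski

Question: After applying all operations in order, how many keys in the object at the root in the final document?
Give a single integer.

Answer: 4

Derivation:
After op 1 (replace /kku 15): {"kku":15,"pu":5}
After op 2 (remove /pu): {"kku":15}
After op 3 (add /kku 18): {"kku":18}
After op 4 (add /kku 18): {"kku":18}
After op 5 (add /kku 13): {"kku":13}
After op 6 (replace /kku 53): {"kku":53}
After op 7 (add /a 41): {"a":41,"kku":53}
After op 8 (remove /kku): {"a":41}
After op 9 (replace /a 97): {"a":97}
After op 10 (remove /a): {}
After op 11 (add /qz 35): {"qz":35}
After op 12 (add /zf 71): {"qz":35,"zf":71}
After op 13 (add /ml 44): {"ml":44,"qz":35,"zf":71}
After op 14 (add /ski 85): {"ml":44,"qz":35,"ski":85,"zf":71}
After op 15 (add /krw 57): {"krw":57,"ml":44,"qz":35,"ski":85,"zf":71}
After op 16 (replace /qz 27): {"krw":57,"ml":44,"qz":27,"ski":85,"zf":71}
After op 17 (add /ski 20): {"krw":57,"ml":44,"qz":27,"ski":20,"zf":71}
After op 18 (remove /ski): {"krw":57,"ml":44,"qz":27,"zf":71}
Size at the root: 4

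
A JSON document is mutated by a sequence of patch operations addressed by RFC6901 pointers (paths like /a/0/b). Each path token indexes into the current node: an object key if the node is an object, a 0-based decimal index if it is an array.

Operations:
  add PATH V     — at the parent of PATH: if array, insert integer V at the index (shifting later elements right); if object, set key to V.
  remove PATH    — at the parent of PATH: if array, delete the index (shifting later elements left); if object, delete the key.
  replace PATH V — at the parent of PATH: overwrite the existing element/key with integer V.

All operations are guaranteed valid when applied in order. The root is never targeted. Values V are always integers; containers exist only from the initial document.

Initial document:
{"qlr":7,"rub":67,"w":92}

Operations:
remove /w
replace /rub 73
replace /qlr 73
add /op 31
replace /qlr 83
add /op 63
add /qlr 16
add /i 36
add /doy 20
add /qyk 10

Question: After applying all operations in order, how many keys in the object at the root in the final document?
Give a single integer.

Answer: 6

Derivation:
After op 1 (remove /w): {"qlr":7,"rub":67}
After op 2 (replace /rub 73): {"qlr":7,"rub":73}
After op 3 (replace /qlr 73): {"qlr":73,"rub":73}
After op 4 (add /op 31): {"op":31,"qlr":73,"rub":73}
After op 5 (replace /qlr 83): {"op":31,"qlr":83,"rub":73}
After op 6 (add /op 63): {"op":63,"qlr":83,"rub":73}
After op 7 (add /qlr 16): {"op":63,"qlr":16,"rub":73}
After op 8 (add /i 36): {"i":36,"op":63,"qlr":16,"rub":73}
After op 9 (add /doy 20): {"doy":20,"i":36,"op":63,"qlr":16,"rub":73}
After op 10 (add /qyk 10): {"doy":20,"i":36,"op":63,"qlr":16,"qyk":10,"rub":73}
Size at the root: 6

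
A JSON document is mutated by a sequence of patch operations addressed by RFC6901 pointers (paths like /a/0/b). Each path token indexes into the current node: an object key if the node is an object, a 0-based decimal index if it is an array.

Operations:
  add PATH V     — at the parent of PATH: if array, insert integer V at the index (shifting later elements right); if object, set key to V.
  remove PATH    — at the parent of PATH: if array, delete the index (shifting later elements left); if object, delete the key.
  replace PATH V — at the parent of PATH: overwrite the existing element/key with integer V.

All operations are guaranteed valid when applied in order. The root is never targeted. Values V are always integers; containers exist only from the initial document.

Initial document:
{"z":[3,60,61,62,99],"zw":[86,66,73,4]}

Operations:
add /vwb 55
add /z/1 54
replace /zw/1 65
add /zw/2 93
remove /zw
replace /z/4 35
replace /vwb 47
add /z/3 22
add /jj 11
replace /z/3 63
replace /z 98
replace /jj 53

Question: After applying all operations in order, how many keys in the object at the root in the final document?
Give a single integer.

After op 1 (add /vwb 55): {"vwb":55,"z":[3,60,61,62,99],"zw":[86,66,73,4]}
After op 2 (add /z/1 54): {"vwb":55,"z":[3,54,60,61,62,99],"zw":[86,66,73,4]}
After op 3 (replace /zw/1 65): {"vwb":55,"z":[3,54,60,61,62,99],"zw":[86,65,73,4]}
After op 4 (add /zw/2 93): {"vwb":55,"z":[3,54,60,61,62,99],"zw":[86,65,93,73,4]}
After op 5 (remove /zw): {"vwb":55,"z":[3,54,60,61,62,99]}
After op 6 (replace /z/4 35): {"vwb":55,"z":[3,54,60,61,35,99]}
After op 7 (replace /vwb 47): {"vwb":47,"z":[3,54,60,61,35,99]}
After op 8 (add /z/3 22): {"vwb":47,"z":[3,54,60,22,61,35,99]}
After op 9 (add /jj 11): {"jj":11,"vwb":47,"z":[3,54,60,22,61,35,99]}
After op 10 (replace /z/3 63): {"jj":11,"vwb":47,"z":[3,54,60,63,61,35,99]}
After op 11 (replace /z 98): {"jj":11,"vwb":47,"z":98}
After op 12 (replace /jj 53): {"jj":53,"vwb":47,"z":98}
Size at the root: 3

Answer: 3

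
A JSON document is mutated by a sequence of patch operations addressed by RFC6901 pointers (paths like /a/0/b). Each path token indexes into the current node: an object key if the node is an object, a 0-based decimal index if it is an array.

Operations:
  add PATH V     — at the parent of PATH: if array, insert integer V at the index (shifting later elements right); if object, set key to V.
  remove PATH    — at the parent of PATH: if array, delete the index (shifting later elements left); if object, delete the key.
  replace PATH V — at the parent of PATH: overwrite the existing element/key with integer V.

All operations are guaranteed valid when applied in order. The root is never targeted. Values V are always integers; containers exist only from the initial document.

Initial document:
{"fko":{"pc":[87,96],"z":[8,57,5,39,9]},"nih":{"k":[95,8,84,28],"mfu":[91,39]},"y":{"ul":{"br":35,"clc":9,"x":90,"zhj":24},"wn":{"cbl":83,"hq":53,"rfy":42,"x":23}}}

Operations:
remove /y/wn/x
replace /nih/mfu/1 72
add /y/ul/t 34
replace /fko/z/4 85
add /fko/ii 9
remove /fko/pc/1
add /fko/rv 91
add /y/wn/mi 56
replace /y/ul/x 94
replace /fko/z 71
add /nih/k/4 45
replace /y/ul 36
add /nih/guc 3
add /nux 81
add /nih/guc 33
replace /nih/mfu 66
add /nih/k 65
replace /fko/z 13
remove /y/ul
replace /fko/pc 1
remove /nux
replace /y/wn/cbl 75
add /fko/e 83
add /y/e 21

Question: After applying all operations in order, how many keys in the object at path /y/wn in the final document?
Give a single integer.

Answer: 4

Derivation:
After op 1 (remove /y/wn/x): {"fko":{"pc":[87,96],"z":[8,57,5,39,9]},"nih":{"k":[95,8,84,28],"mfu":[91,39]},"y":{"ul":{"br":35,"clc":9,"x":90,"zhj":24},"wn":{"cbl":83,"hq":53,"rfy":42}}}
After op 2 (replace /nih/mfu/1 72): {"fko":{"pc":[87,96],"z":[8,57,5,39,9]},"nih":{"k":[95,8,84,28],"mfu":[91,72]},"y":{"ul":{"br":35,"clc":9,"x":90,"zhj":24},"wn":{"cbl":83,"hq":53,"rfy":42}}}
After op 3 (add /y/ul/t 34): {"fko":{"pc":[87,96],"z":[8,57,5,39,9]},"nih":{"k":[95,8,84,28],"mfu":[91,72]},"y":{"ul":{"br":35,"clc":9,"t":34,"x":90,"zhj":24},"wn":{"cbl":83,"hq":53,"rfy":42}}}
After op 4 (replace /fko/z/4 85): {"fko":{"pc":[87,96],"z":[8,57,5,39,85]},"nih":{"k":[95,8,84,28],"mfu":[91,72]},"y":{"ul":{"br":35,"clc":9,"t":34,"x":90,"zhj":24},"wn":{"cbl":83,"hq":53,"rfy":42}}}
After op 5 (add /fko/ii 9): {"fko":{"ii":9,"pc":[87,96],"z":[8,57,5,39,85]},"nih":{"k":[95,8,84,28],"mfu":[91,72]},"y":{"ul":{"br":35,"clc":9,"t":34,"x":90,"zhj":24},"wn":{"cbl":83,"hq":53,"rfy":42}}}
After op 6 (remove /fko/pc/1): {"fko":{"ii":9,"pc":[87],"z":[8,57,5,39,85]},"nih":{"k":[95,8,84,28],"mfu":[91,72]},"y":{"ul":{"br":35,"clc":9,"t":34,"x":90,"zhj":24},"wn":{"cbl":83,"hq":53,"rfy":42}}}
After op 7 (add /fko/rv 91): {"fko":{"ii":9,"pc":[87],"rv":91,"z":[8,57,5,39,85]},"nih":{"k":[95,8,84,28],"mfu":[91,72]},"y":{"ul":{"br":35,"clc":9,"t":34,"x":90,"zhj":24},"wn":{"cbl":83,"hq":53,"rfy":42}}}
After op 8 (add /y/wn/mi 56): {"fko":{"ii":9,"pc":[87],"rv":91,"z":[8,57,5,39,85]},"nih":{"k":[95,8,84,28],"mfu":[91,72]},"y":{"ul":{"br":35,"clc":9,"t":34,"x":90,"zhj":24},"wn":{"cbl":83,"hq":53,"mi":56,"rfy":42}}}
After op 9 (replace /y/ul/x 94): {"fko":{"ii":9,"pc":[87],"rv":91,"z":[8,57,5,39,85]},"nih":{"k":[95,8,84,28],"mfu":[91,72]},"y":{"ul":{"br":35,"clc":9,"t":34,"x":94,"zhj":24},"wn":{"cbl":83,"hq":53,"mi":56,"rfy":42}}}
After op 10 (replace /fko/z 71): {"fko":{"ii":9,"pc":[87],"rv":91,"z":71},"nih":{"k":[95,8,84,28],"mfu":[91,72]},"y":{"ul":{"br":35,"clc":9,"t":34,"x":94,"zhj":24},"wn":{"cbl":83,"hq":53,"mi":56,"rfy":42}}}
After op 11 (add /nih/k/4 45): {"fko":{"ii":9,"pc":[87],"rv":91,"z":71},"nih":{"k":[95,8,84,28,45],"mfu":[91,72]},"y":{"ul":{"br":35,"clc":9,"t":34,"x":94,"zhj":24},"wn":{"cbl":83,"hq":53,"mi":56,"rfy":42}}}
After op 12 (replace /y/ul 36): {"fko":{"ii":9,"pc":[87],"rv":91,"z":71},"nih":{"k":[95,8,84,28,45],"mfu":[91,72]},"y":{"ul":36,"wn":{"cbl":83,"hq":53,"mi":56,"rfy":42}}}
After op 13 (add /nih/guc 3): {"fko":{"ii":9,"pc":[87],"rv":91,"z":71},"nih":{"guc":3,"k":[95,8,84,28,45],"mfu":[91,72]},"y":{"ul":36,"wn":{"cbl":83,"hq":53,"mi":56,"rfy":42}}}
After op 14 (add /nux 81): {"fko":{"ii":9,"pc":[87],"rv":91,"z":71},"nih":{"guc":3,"k":[95,8,84,28,45],"mfu":[91,72]},"nux":81,"y":{"ul":36,"wn":{"cbl":83,"hq":53,"mi":56,"rfy":42}}}
After op 15 (add /nih/guc 33): {"fko":{"ii":9,"pc":[87],"rv":91,"z":71},"nih":{"guc":33,"k":[95,8,84,28,45],"mfu":[91,72]},"nux":81,"y":{"ul":36,"wn":{"cbl":83,"hq":53,"mi":56,"rfy":42}}}
After op 16 (replace /nih/mfu 66): {"fko":{"ii":9,"pc":[87],"rv":91,"z":71},"nih":{"guc":33,"k":[95,8,84,28,45],"mfu":66},"nux":81,"y":{"ul":36,"wn":{"cbl":83,"hq":53,"mi":56,"rfy":42}}}
After op 17 (add /nih/k 65): {"fko":{"ii":9,"pc":[87],"rv":91,"z":71},"nih":{"guc":33,"k":65,"mfu":66},"nux":81,"y":{"ul":36,"wn":{"cbl":83,"hq":53,"mi":56,"rfy":42}}}
After op 18 (replace /fko/z 13): {"fko":{"ii":9,"pc":[87],"rv":91,"z":13},"nih":{"guc":33,"k":65,"mfu":66},"nux":81,"y":{"ul":36,"wn":{"cbl":83,"hq":53,"mi":56,"rfy":42}}}
After op 19 (remove /y/ul): {"fko":{"ii":9,"pc":[87],"rv":91,"z":13},"nih":{"guc":33,"k":65,"mfu":66},"nux":81,"y":{"wn":{"cbl":83,"hq":53,"mi":56,"rfy":42}}}
After op 20 (replace /fko/pc 1): {"fko":{"ii":9,"pc":1,"rv":91,"z":13},"nih":{"guc":33,"k":65,"mfu":66},"nux":81,"y":{"wn":{"cbl":83,"hq":53,"mi":56,"rfy":42}}}
After op 21 (remove /nux): {"fko":{"ii":9,"pc":1,"rv":91,"z":13},"nih":{"guc":33,"k":65,"mfu":66},"y":{"wn":{"cbl":83,"hq":53,"mi":56,"rfy":42}}}
After op 22 (replace /y/wn/cbl 75): {"fko":{"ii":9,"pc":1,"rv":91,"z":13},"nih":{"guc":33,"k":65,"mfu":66},"y":{"wn":{"cbl":75,"hq":53,"mi":56,"rfy":42}}}
After op 23 (add /fko/e 83): {"fko":{"e":83,"ii":9,"pc":1,"rv":91,"z":13},"nih":{"guc":33,"k":65,"mfu":66},"y":{"wn":{"cbl":75,"hq":53,"mi":56,"rfy":42}}}
After op 24 (add /y/e 21): {"fko":{"e":83,"ii":9,"pc":1,"rv":91,"z":13},"nih":{"guc":33,"k":65,"mfu":66},"y":{"e":21,"wn":{"cbl":75,"hq":53,"mi":56,"rfy":42}}}
Size at path /y/wn: 4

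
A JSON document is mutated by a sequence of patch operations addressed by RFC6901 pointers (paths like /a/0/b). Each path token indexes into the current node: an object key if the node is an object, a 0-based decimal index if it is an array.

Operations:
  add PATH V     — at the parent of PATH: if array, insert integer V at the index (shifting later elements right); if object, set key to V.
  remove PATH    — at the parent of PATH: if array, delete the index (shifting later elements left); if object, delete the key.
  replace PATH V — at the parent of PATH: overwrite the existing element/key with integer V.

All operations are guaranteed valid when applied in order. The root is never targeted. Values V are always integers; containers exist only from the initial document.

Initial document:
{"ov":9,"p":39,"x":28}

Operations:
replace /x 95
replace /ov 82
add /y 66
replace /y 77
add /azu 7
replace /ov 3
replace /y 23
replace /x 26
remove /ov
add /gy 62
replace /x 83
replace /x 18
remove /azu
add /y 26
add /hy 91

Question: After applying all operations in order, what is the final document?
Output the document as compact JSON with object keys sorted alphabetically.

After op 1 (replace /x 95): {"ov":9,"p":39,"x":95}
After op 2 (replace /ov 82): {"ov":82,"p":39,"x":95}
After op 3 (add /y 66): {"ov":82,"p":39,"x":95,"y":66}
After op 4 (replace /y 77): {"ov":82,"p":39,"x":95,"y":77}
After op 5 (add /azu 7): {"azu":7,"ov":82,"p":39,"x":95,"y":77}
After op 6 (replace /ov 3): {"azu":7,"ov":3,"p":39,"x":95,"y":77}
After op 7 (replace /y 23): {"azu":7,"ov":3,"p":39,"x":95,"y":23}
After op 8 (replace /x 26): {"azu":7,"ov":3,"p":39,"x":26,"y":23}
After op 9 (remove /ov): {"azu":7,"p":39,"x":26,"y":23}
After op 10 (add /gy 62): {"azu":7,"gy":62,"p":39,"x":26,"y":23}
After op 11 (replace /x 83): {"azu":7,"gy":62,"p":39,"x":83,"y":23}
After op 12 (replace /x 18): {"azu":7,"gy":62,"p":39,"x":18,"y":23}
After op 13 (remove /azu): {"gy":62,"p":39,"x":18,"y":23}
After op 14 (add /y 26): {"gy":62,"p":39,"x":18,"y":26}
After op 15 (add /hy 91): {"gy":62,"hy":91,"p":39,"x":18,"y":26}

Answer: {"gy":62,"hy":91,"p":39,"x":18,"y":26}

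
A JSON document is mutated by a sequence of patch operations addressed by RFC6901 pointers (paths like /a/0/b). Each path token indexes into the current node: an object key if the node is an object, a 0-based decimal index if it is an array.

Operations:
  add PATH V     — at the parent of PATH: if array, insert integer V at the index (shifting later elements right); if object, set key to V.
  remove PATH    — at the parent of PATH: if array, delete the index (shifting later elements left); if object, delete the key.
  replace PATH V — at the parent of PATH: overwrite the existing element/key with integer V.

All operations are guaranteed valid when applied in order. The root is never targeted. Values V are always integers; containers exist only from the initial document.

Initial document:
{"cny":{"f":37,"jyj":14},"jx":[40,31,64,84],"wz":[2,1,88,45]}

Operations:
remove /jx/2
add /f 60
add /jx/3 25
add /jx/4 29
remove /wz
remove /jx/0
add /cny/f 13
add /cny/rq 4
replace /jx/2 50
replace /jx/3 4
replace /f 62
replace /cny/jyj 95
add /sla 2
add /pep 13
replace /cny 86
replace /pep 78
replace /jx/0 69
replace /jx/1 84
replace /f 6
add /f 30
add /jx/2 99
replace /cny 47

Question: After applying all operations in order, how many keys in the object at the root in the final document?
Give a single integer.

Answer: 5

Derivation:
After op 1 (remove /jx/2): {"cny":{"f":37,"jyj":14},"jx":[40,31,84],"wz":[2,1,88,45]}
After op 2 (add /f 60): {"cny":{"f":37,"jyj":14},"f":60,"jx":[40,31,84],"wz":[2,1,88,45]}
After op 3 (add /jx/3 25): {"cny":{"f":37,"jyj":14},"f":60,"jx":[40,31,84,25],"wz":[2,1,88,45]}
After op 4 (add /jx/4 29): {"cny":{"f":37,"jyj":14},"f":60,"jx":[40,31,84,25,29],"wz":[2,1,88,45]}
After op 5 (remove /wz): {"cny":{"f":37,"jyj":14},"f":60,"jx":[40,31,84,25,29]}
After op 6 (remove /jx/0): {"cny":{"f":37,"jyj":14},"f":60,"jx":[31,84,25,29]}
After op 7 (add /cny/f 13): {"cny":{"f":13,"jyj":14},"f":60,"jx":[31,84,25,29]}
After op 8 (add /cny/rq 4): {"cny":{"f":13,"jyj":14,"rq":4},"f":60,"jx":[31,84,25,29]}
After op 9 (replace /jx/2 50): {"cny":{"f":13,"jyj":14,"rq":4},"f":60,"jx":[31,84,50,29]}
After op 10 (replace /jx/3 4): {"cny":{"f":13,"jyj":14,"rq":4},"f":60,"jx":[31,84,50,4]}
After op 11 (replace /f 62): {"cny":{"f":13,"jyj":14,"rq":4},"f":62,"jx":[31,84,50,4]}
After op 12 (replace /cny/jyj 95): {"cny":{"f":13,"jyj":95,"rq":4},"f":62,"jx":[31,84,50,4]}
After op 13 (add /sla 2): {"cny":{"f":13,"jyj":95,"rq":4},"f":62,"jx":[31,84,50,4],"sla":2}
After op 14 (add /pep 13): {"cny":{"f":13,"jyj":95,"rq":4},"f":62,"jx":[31,84,50,4],"pep":13,"sla":2}
After op 15 (replace /cny 86): {"cny":86,"f":62,"jx":[31,84,50,4],"pep":13,"sla":2}
After op 16 (replace /pep 78): {"cny":86,"f":62,"jx":[31,84,50,4],"pep":78,"sla":2}
After op 17 (replace /jx/0 69): {"cny":86,"f":62,"jx":[69,84,50,4],"pep":78,"sla":2}
After op 18 (replace /jx/1 84): {"cny":86,"f":62,"jx":[69,84,50,4],"pep":78,"sla":2}
After op 19 (replace /f 6): {"cny":86,"f":6,"jx":[69,84,50,4],"pep":78,"sla":2}
After op 20 (add /f 30): {"cny":86,"f":30,"jx":[69,84,50,4],"pep":78,"sla":2}
After op 21 (add /jx/2 99): {"cny":86,"f":30,"jx":[69,84,99,50,4],"pep":78,"sla":2}
After op 22 (replace /cny 47): {"cny":47,"f":30,"jx":[69,84,99,50,4],"pep":78,"sla":2}
Size at the root: 5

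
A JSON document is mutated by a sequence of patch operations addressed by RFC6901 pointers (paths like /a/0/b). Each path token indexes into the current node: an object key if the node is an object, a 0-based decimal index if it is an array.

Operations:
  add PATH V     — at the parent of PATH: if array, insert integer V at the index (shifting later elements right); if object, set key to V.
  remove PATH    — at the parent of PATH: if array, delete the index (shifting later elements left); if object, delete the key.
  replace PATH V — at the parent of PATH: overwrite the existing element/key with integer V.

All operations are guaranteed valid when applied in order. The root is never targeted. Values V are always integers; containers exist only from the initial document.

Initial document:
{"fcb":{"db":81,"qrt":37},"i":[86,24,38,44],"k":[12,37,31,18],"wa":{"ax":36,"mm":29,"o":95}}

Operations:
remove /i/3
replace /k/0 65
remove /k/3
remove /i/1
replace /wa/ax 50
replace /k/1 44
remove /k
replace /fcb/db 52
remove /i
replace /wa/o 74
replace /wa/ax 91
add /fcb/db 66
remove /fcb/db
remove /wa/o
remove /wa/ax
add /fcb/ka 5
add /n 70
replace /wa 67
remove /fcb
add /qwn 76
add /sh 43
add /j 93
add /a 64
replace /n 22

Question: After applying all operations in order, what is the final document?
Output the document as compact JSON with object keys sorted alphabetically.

After op 1 (remove /i/3): {"fcb":{"db":81,"qrt":37},"i":[86,24,38],"k":[12,37,31,18],"wa":{"ax":36,"mm":29,"o":95}}
After op 2 (replace /k/0 65): {"fcb":{"db":81,"qrt":37},"i":[86,24,38],"k":[65,37,31,18],"wa":{"ax":36,"mm":29,"o":95}}
After op 3 (remove /k/3): {"fcb":{"db":81,"qrt":37},"i":[86,24,38],"k":[65,37,31],"wa":{"ax":36,"mm":29,"o":95}}
After op 4 (remove /i/1): {"fcb":{"db":81,"qrt":37},"i":[86,38],"k":[65,37,31],"wa":{"ax":36,"mm":29,"o":95}}
After op 5 (replace /wa/ax 50): {"fcb":{"db":81,"qrt":37},"i":[86,38],"k":[65,37,31],"wa":{"ax":50,"mm":29,"o":95}}
After op 6 (replace /k/1 44): {"fcb":{"db":81,"qrt":37},"i":[86,38],"k":[65,44,31],"wa":{"ax":50,"mm":29,"o":95}}
After op 7 (remove /k): {"fcb":{"db":81,"qrt":37},"i":[86,38],"wa":{"ax":50,"mm":29,"o":95}}
After op 8 (replace /fcb/db 52): {"fcb":{"db":52,"qrt":37},"i":[86,38],"wa":{"ax":50,"mm":29,"o":95}}
After op 9 (remove /i): {"fcb":{"db":52,"qrt":37},"wa":{"ax":50,"mm":29,"o":95}}
After op 10 (replace /wa/o 74): {"fcb":{"db":52,"qrt":37},"wa":{"ax":50,"mm":29,"o":74}}
After op 11 (replace /wa/ax 91): {"fcb":{"db":52,"qrt":37},"wa":{"ax":91,"mm":29,"o":74}}
After op 12 (add /fcb/db 66): {"fcb":{"db":66,"qrt":37},"wa":{"ax":91,"mm":29,"o":74}}
After op 13 (remove /fcb/db): {"fcb":{"qrt":37},"wa":{"ax":91,"mm":29,"o":74}}
After op 14 (remove /wa/o): {"fcb":{"qrt":37},"wa":{"ax":91,"mm":29}}
After op 15 (remove /wa/ax): {"fcb":{"qrt":37},"wa":{"mm":29}}
After op 16 (add /fcb/ka 5): {"fcb":{"ka":5,"qrt":37},"wa":{"mm":29}}
After op 17 (add /n 70): {"fcb":{"ka":5,"qrt":37},"n":70,"wa":{"mm":29}}
After op 18 (replace /wa 67): {"fcb":{"ka":5,"qrt":37},"n":70,"wa":67}
After op 19 (remove /fcb): {"n":70,"wa":67}
After op 20 (add /qwn 76): {"n":70,"qwn":76,"wa":67}
After op 21 (add /sh 43): {"n":70,"qwn":76,"sh":43,"wa":67}
After op 22 (add /j 93): {"j":93,"n":70,"qwn":76,"sh":43,"wa":67}
After op 23 (add /a 64): {"a":64,"j":93,"n":70,"qwn":76,"sh":43,"wa":67}
After op 24 (replace /n 22): {"a":64,"j":93,"n":22,"qwn":76,"sh":43,"wa":67}

Answer: {"a":64,"j":93,"n":22,"qwn":76,"sh":43,"wa":67}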